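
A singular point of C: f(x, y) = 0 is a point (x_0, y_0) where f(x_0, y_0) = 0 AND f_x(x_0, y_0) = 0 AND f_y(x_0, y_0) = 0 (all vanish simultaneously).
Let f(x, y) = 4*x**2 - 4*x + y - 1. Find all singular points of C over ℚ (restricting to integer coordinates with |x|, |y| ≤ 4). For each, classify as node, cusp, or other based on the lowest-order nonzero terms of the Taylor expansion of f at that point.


No singular points in the scanned grid; C is smooth there.

Compute partial derivatives:
  f_x = 8*x - 4.
  f_y = 1.
f_y = 1 is a nonzero constant, so f_y never vanishes: no point (x, y) can satisfy f = f_x = f_y = 0. In particular no (x, y) ∈ {−4, ..., 4}² is singular; the curve is smooth.


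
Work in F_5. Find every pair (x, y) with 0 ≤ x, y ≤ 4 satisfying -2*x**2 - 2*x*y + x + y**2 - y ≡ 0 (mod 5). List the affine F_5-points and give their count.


Affine F_5-points: {(0, 0), (0, 1), (2, 1), (2, 4), (3, 0), (3, 2)}; count = 6.

For each of the 25 pairs (x, y) ∈ F_5², evaluate f(x, y) mod 5. Record the zeros.
  x = 0: [0↦0, 1↦0, 2↦2, 3↦1, 4↦2]  zeros at y ∈ {0, 1}
  x = 1: [0↦4, 1↦2, 2↦2, 3↦4, 4↦3]  zeros at y ∈ ∅
  x = 2: [0↦4, 1↦0, 2↦3, 3↦3, 4↦0]  zeros at y ∈ {1, 4}
  x = 3: [0↦0, 1↦4, 2↦0, 3↦3, 4↦3]  zeros at y ∈ {0, 2}
  x = 4: [0↦2, 1↦4, 2↦3, 3↦4, 4↦2]  zeros at y ∈ ∅
Collecting zeros: affine points = {(0, 0), (0, 1), (2, 1), (2, 4), (3, 0), (3, 2)}.
Total count |C(F_5)_aff| = 6.


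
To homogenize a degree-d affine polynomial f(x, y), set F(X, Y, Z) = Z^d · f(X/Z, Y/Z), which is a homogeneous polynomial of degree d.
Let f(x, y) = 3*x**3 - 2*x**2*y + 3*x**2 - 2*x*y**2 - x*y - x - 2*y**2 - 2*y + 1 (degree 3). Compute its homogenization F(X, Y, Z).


F(X, Y, Z) = 3*X**3 - 2*X**2*Y + 3*X**2*Z - 2*X*Y**2 - X*Y*Z - X*Z**2 - 2*Y**2*Z - 2*Y*Z**2 + Z**3

deg(f) = 3.
Substitute x = X/Z, y = Y/Z into f, then multiply by Z^3.
  monomial 3·x^3·y^0 ↦ 3·X^3·Y^0·Z^0.
  monomial -2·x^2·y^1 ↦ -2·X^2·Y^1·Z^0.
  monomial 3·x^2·y^0 ↦ 3·X^2·Y^0·Z^1.
  monomial -2·x^1·y^2 ↦ -2·X^1·Y^2·Z^0.
  monomial -1·x^1·y^1 ↦ -1·X^1·Y^1·Z^1.
  monomial -1·x^1·y^0 ↦ -1·X^1·Y^0·Z^2.
  monomial -2·x^0·y^2 ↦ -2·X^0·Y^2·Z^1.
  monomial -2·x^0·y^1 ↦ -2·X^0·Y^1·Z^2.
  monomial 1·x^0·y^0 ↦ 1·X^0·Y^0·Z^3.
Collecting: F(X, Y, Z) = 3*X**3 - 2*X**2*Y + 3*X**2*Z - 2*X*Y**2 - X*Y*Z - X*Z**2 - 2*Y**2*Z - 2*Y*Z**2 + Z**3.


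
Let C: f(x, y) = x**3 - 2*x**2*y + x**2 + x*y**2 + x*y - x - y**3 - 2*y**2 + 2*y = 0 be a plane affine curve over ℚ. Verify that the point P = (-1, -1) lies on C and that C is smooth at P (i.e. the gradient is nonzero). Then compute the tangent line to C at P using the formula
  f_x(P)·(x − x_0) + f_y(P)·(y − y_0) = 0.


Tangent line at P: -4*x + 2*y - 2 = 0.

Step 1: f(-1, -1) = 0, so P lies on C.
Step 2: partial derivatives
  f_x(x, y) = 3*x**2 - 4*x*y + 2*x + y**2 + y - 1, f_y(x, y) = -2*x**2 + 2*x*y + x - 3*y**2 - 4*y + 2.
  f_x(P) = -4, f_y(P) = 2 (gradient nonzero, so P is smooth).
Step 3: tangent line at P: -4·(x − -1) + 2·(y − -1) = 0.
Expanding: -4*x + 2*y - 2 = 0.


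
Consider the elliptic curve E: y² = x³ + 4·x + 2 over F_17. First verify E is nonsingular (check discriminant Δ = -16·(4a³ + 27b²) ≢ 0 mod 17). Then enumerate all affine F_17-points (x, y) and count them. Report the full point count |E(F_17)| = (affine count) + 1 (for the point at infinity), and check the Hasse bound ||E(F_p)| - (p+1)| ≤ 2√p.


Affine points = {(0, 6), (0, 11), (2, 1), (2, 16), (6, 2), (6, 15), (7, 4), (7, 13), (8, 6), (8, 11), (9, 6), (9, 11), (11, 0)}; affine count = 13; |E(F_17)| = 14.

Discriminant check: Δ ∝ 4a³ + 27b² = 4·4³ + 27·2² = 4·64 + 27·4 ≡ 7 (mod 17). Nonzero ⇒ E is nonsingular.
For each x ∈ F_17, compute rhs = x³ + 4·x + 2 mod 17, then count y ∈ F_17 with y² ≡ rhs.
  x = 0: rhs = 2, matching y values: 6, 11 (2 points).
  x = 1: rhs = 7, matching y values: none (0 points).
  x = 2: rhs = 1, matching y values: 1, 16 (2 points).
  x = 3: rhs = 7, matching y values: none (0 points).
  x = 4: rhs = 14, matching y values: none (0 points).
  x = 5: rhs = 11, matching y values: none (0 points).
  x = 6: rhs = 4, matching y values: 2, 15 (2 points).
  x = 7: rhs = 16, matching y values: 4, 13 (2 points).
  x = 8: rhs = 2, matching y values: 6, 11 (2 points).
  x = 9: rhs = 2, matching y values: 6, 11 (2 points).
  x = 10: rhs = 5, matching y values: none (0 points).
  x = 11: rhs = 0, matching y values: 0 (1 points).
  x = 12: rhs = 10, matching y values: none (0 points).
  x = 13: rhs = 7, matching y values: none (0 points).
  x = 14: rhs = 14, matching y values: none (0 points).
  x = 15: rhs = 3, matching y values: none (0 points).
  x = 16: rhs = 14, matching y values: none (0 points).
Total affine count: 13.
Full point count |E(F_17)| = 13 + 1 = 14.
Hasse bound: |14 − (17+1)| = |-4| = 4 ≤ 2√17 ≈ 8.2462 ✓.


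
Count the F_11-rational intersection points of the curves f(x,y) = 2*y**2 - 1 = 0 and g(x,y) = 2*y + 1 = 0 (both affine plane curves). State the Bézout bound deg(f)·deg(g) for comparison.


Common zeros: ∅; count = 0; Bézout bound = 2.

deg(f) = 2, deg(g) = 1, so Bézout bound = 2.
Scan x ∈ F_11. For each x, list the y ∈ F_11 with f(x, y) ≡ 0 and those with g(x, y) ≡ 0 (mod 11); the common zeros in that column are the intersection.
  x = 0: f ≡ 0 at y ∈ ∅; g ≡ 0 at y ∈ {5}; common: ∅.
  x = 1: f ≡ 0 at y ∈ ∅; g ≡ 0 at y ∈ {5}; common: ∅.
  x = 2: f ≡ 0 at y ∈ ∅; g ≡ 0 at y ∈ {5}; common: ∅.
  x = 3: f ≡ 0 at y ∈ ∅; g ≡ 0 at y ∈ {5}; common: ∅.
  x = 4: f ≡ 0 at y ∈ ∅; g ≡ 0 at y ∈ {5}; common: ∅.
  x = 5: f ≡ 0 at y ∈ ∅; g ≡ 0 at y ∈ {5}; common: ∅.
  x = 6: f ≡ 0 at y ∈ ∅; g ≡ 0 at y ∈ {5}; common: ∅.
  x = 7: f ≡ 0 at y ∈ ∅; g ≡ 0 at y ∈ {5}; common: ∅.
  x = 8: f ≡ 0 at y ∈ ∅; g ≡ 0 at y ∈ {5}; common: ∅.
  x = 9: f ≡ 0 at y ∈ ∅; g ≡ 0 at y ∈ {5}; common: ∅.
  x = 10: f ≡ 0 at y ∈ ∅; g ≡ 0 at y ∈ {5}; common: ∅.
Collecting: common zeros = ∅, so the count is 0.
Comparison with the Bézout bound: 0 ≤ 2 = deg(f)·deg(g), as expected for curves with no common component (the affine F_11-count falls short of the bound because intersections may lie at infinity, over extension fields, or carry multiplicity).


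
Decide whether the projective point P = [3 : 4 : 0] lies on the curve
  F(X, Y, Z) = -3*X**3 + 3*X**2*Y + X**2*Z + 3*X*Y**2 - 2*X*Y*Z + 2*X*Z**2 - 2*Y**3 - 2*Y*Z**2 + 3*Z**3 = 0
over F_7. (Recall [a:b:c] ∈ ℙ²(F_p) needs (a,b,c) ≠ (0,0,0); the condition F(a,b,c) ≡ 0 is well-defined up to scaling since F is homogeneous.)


F(3,4,0) ≡ 1 (mod 7); P is NOT on the curve.

Evaluate F(3, 4, 0) term-by-term (mod 7).
  -3*X**3 ↦ -3·27·1·1 = -81
  3*X**2*Y ↦ 3·9·4·1 = 108
  X**2*Z ↦ 1·9·1·0 = 0
  3*X*Y**2 ↦ 3·3·16·1 = 144
  -2*X*Y*Z ↦ -2·3·4·0 = 0
  2*X*Z**2 ↦ 2·3·1·0 = 0
  -2*Y**3 ↦ -2·1·64·1 = -128
  -2*Y*Z**2 ↦ -2·1·4·0 = 0
  3*Z**3 ↦ 3·1·1·0 = 0
Sum: F(3, 4, 0) = (-81) + (108) + (0) + (144) + (0) + (0) + (-128) + (0) + (0) = 43.
Reducing mod 7: 43 ≡ 1 (mod 7).
Since F(a, b, c) ≡ 1 ≠ 0 (mod 7), P does NOT lie on the curve.


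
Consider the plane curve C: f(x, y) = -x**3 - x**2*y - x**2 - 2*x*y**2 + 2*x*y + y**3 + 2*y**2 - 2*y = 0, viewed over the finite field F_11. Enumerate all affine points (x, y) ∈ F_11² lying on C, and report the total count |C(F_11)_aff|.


Affine F_11-points: {(0, 0), (0, 4), (0, 5), (1, 3), (3, 1), (4, 10), (5, 8), (7, 1), (7, 2), (7, 9), (8, 3), (9, 3), (10, 0), (10, 1), (10, 6)}; count = 15.

For each of the 121 pairs (x, y) ∈ F_11², evaluate f(x, y) mod 11. Record the zeros.
  x = 0: [0↦0, 1↦1, 2↦1, 3↦6, 4↦0, 5↦0, 6↦1, 7↦9, 8↦8, 9↦4, 10↦3]  zeros at y ∈ {0, 4, 5}
  x = 1: [0↦9, 1↦9, 2↦4, 3↦0, 4↦3, 5↦8, 6↦10, 7↦4, 8↦7, 9↦3, 10↦9]  zeros at y ∈ {3}
  x = 2: [0↦10, 1↦7, 2↦6, 3↦2, 4↦1, 5↦9, 6↦10, 7↦10, 8↦4, 9↦9, 10↦9]  zeros at y ∈ ∅
  x = 3: [0↦8, 1↦0, 2↦1, 3↦6, 4↦10, 5↦8, 6↦6, 7↦10, 8↦4, 9↦5, 10↦8]  zeros at y ∈ {1}
  x = 4: [0↦8, 1↦4, 2↦5, 3↦6, 4↦2, 5↦10, 6↦3, 7↦9, 8↦1, 9↦7, 10↦0]  zeros at y ∈ {10}
  x = 5: [0↦4, 1↦2, 2↦1, 3↦7, 4↦4, 5↦9, 6↦6, 7↦1, 8↦0, 9↦9, 10↦1]  zeros at y ∈ {8}
  x = 6: [0↦1, 1↦10, 2↦5, 3↦3, 4↦10, 5↦10, 6↦9, 7↦2, 8↦6, 9↦5, 10↦5]  zeros at y ∈ ∅
  x = 7: [0↦4, 1↦0, 2↦0, 3↦10, 4↦3, 5↦7, 6↦6, 7↦6, 8↦2, 9↦0, 10↦6]  zeros at y ∈ {1, 2, 9}
  x = 8: [0↦7, 1↦10, 2↦2, 3↦0, 4↦10, 5↦5, 6↦2, 7↦7, 8↦4, 9↦10, 10↦9]  zeros at y ∈ {3}
  x = 9: [0↦4, 1↦1, 2↦5, 3↦0, 4↦3, 5↦9, 6↦2, 7↦10, 8↦6, 9↦7, 10↦8]  zeros at y ∈ {3}
  x = 10: [0↦0, 1↦0, 2↦3, 3↦4, 4↦9, 5↦2, 6↦0, 7↦9, 8↦2, 9↦7, 10↦8]  zeros at y ∈ {0, 1, 6}
Collecting zeros: affine points = {(0, 0), (0, 4), (0, 5), (1, 3), (3, 1), (4, 10), (5, 8), (7, 1), (7, 2), (7, 9), (8, 3), (9, 3), (10, 0), (10, 1), (10, 6)}.
Total count |C(F_11)_aff| = 15.


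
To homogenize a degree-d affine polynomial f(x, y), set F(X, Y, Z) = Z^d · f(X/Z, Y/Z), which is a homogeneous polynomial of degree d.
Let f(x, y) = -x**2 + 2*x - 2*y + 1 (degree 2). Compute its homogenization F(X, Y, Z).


F(X, Y, Z) = -X**2 + 2*X*Z - 2*Y*Z + Z**2

deg(f) = 2.
Substitute x = X/Z, y = Y/Z into f, then multiply by Z^2.
  monomial -1·x^2·y^0 ↦ -1·X^2·Y^0·Z^0.
  monomial 2·x^1·y^0 ↦ 2·X^1·Y^0·Z^1.
  monomial -2·x^0·y^1 ↦ -2·X^0·Y^1·Z^1.
  monomial 1·x^0·y^0 ↦ 1·X^0·Y^0·Z^2.
Collecting: F(X, Y, Z) = -X**2 + 2*X*Z - 2*Y*Z + Z**2.


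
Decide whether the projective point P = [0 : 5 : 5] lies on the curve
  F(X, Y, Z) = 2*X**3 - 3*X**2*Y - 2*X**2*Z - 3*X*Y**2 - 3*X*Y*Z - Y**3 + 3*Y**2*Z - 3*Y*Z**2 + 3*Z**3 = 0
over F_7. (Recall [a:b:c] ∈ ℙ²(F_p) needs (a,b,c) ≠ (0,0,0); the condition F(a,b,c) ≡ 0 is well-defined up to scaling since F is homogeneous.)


F(0,5,5) ≡ 5 (mod 7); P is NOT on the curve.

Evaluate F(0, 5, 5) term-by-term (mod 7).
  2*X**3 ↦ 2·0·1·1 = 0
  -3*X**2*Y ↦ -3·0·5·1 = 0
  -2*X**2*Z ↦ -2·0·1·5 = 0
  -3*X*Y**2 ↦ -3·0·25·1 = 0
  -3*X*Y*Z ↦ -3·0·5·5 = 0
  -Y**3 ↦ -1·1·125·1 = -125
  3*Y**2*Z ↦ 3·1·25·5 = 375
  -3*Y*Z**2 ↦ -3·1·5·25 = -375
  3*Z**3 ↦ 3·1·1·125 = 375
Sum: F(0, 5, 5) = (0) + (0) + (0) + (0) + (0) + (-125) + (375) + (-375) + (375) = 250.
Reducing mod 7: 250 ≡ 5 (mod 7).
Since F(a, b, c) ≡ 5 ≠ 0 (mod 7), P does NOT lie on the curve.


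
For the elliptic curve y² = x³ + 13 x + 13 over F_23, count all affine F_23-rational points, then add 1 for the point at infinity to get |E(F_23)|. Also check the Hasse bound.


Affine points = {(0, 6), (0, 17), (1, 2), (1, 21), (2, 1), (2, 22), (6, 10), (6, 13), (8, 10), (8, 13), (9, 10), (9, 13), (10, 4), (10, 19), (14, 8), (14, 15), (15, 8), (15, 15), (16, 4), (16, 19), (17, 8), (17, 15), (19, 9), (19, 14), (20, 4), (20, 19), (21, 5), (21, 18)}; affine count = 28; |E(F_23)| = 29.

Discriminant check: Δ ∝ 4a³ + 27b² = 4·13³ + 27·13² = 4·2197 + 27·169 ≡ 11 (mod 23). Nonzero ⇒ E is nonsingular.
For each x ∈ F_23, compute rhs = x³ + 13·x + 13 mod 23, then count y ∈ F_23 with y² ≡ rhs.
  x = 0: rhs = 13, matching y values: 6, 17 (2 points).
  x = 1: rhs = 4, matching y values: 2, 21 (2 points).
  x = 2: rhs = 1, matching y values: 1, 22 (2 points).
  x = 3: rhs = 10, matching y values: none (0 points).
  x = 4: rhs = 14, matching y values: none (0 points).
  x = 5: rhs = 19, matching y values: none (0 points).
  x = 6: rhs = 8, matching y values: 10, 13 (2 points).
  x = 7: rhs = 10, matching y values: none (0 points).
  x = 8: rhs = 8, matching y values: 10, 13 (2 points).
  x = 9: rhs = 8, matching y values: 10, 13 (2 points).
  x = 10: rhs = 16, matching y values: 4, 19 (2 points).
  x = 11: rhs = 15, matching y values: none (0 points).
  x = 12: rhs = 11, matching y values: none (0 points).
  x = 13: rhs = 10, matching y values: none (0 points).
  x = 14: rhs = 18, matching y values: 8, 15 (2 points).
  x = 15: rhs = 18, matching y values: 8, 15 (2 points).
  x = 16: rhs = 16, matching y values: 4, 19 (2 points).
  x = 17: rhs = 18, matching y values: 8, 15 (2 points).
  x = 18: rhs = 7, matching y values: none (0 points).
  x = 19: rhs = 12, matching y values: 9, 14 (2 points).
  x = 20: rhs = 16, matching y values: 4, 19 (2 points).
  x = 21: rhs = 2, matching y values: 5, 18 (2 points).
  x = 22: rhs = 22, matching y values: none (0 points).
Total affine count: 28.
Full point count |E(F_23)| = 28 + 1 = 29.
Hasse bound: |29 − (23+1)| = |5| = 5 ≤ 2√23 ≈ 9.5917 ✓.


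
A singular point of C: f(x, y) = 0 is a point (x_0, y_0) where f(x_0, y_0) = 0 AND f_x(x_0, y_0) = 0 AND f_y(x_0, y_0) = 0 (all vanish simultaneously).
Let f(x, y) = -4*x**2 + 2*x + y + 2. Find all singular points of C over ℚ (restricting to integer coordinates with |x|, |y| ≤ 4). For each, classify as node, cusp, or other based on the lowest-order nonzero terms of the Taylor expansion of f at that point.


No singular points in the scanned grid; C is smooth there.

Compute partial derivatives:
  f_x = 2 - 8*x.
  f_y = 1.
f_y = 1 is a nonzero constant, so f_y never vanishes: no point (x, y) can satisfy f = f_x = f_y = 0. In particular no (x, y) ∈ {−4, ..., 4}² is singular; the curve is smooth.


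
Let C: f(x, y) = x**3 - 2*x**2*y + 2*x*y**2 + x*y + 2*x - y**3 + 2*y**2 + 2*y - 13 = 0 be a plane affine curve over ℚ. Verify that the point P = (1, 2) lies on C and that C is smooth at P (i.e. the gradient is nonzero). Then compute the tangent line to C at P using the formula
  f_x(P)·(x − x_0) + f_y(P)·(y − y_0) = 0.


Tangent line at P: 7*x + 5*y - 17 = 0.

Step 1: f(1, 2) = 0, so P lies on C.
Step 2: partial derivatives
  f_x(x, y) = 3*x**2 - 4*x*y + 2*y**2 + y + 2, f_y(x, y) = -2*x**2 + 4*x*y + x - 3*y**2 + 4*y + 2.
  f_x(P) = 7, f_y(P) = 5 (gradient nonzero, so P is smooth).
Step 3: tangent line at P: 7·(x − 1) + 5·(y − 2) = 0.
Expanding: 7*x + 5*y - 17 = 0.


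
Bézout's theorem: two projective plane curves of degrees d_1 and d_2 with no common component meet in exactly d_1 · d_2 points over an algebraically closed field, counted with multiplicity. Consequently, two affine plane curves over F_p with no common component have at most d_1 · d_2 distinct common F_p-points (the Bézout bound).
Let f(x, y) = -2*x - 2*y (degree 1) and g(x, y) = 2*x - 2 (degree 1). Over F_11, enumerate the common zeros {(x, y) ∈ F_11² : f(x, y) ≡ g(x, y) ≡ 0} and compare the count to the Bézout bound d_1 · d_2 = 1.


Common zeros: {(1, 10)}; count = 1; Bézout bound = 1.

deg(f) = 1, deg(g) = 1, so Bézout bound = 1.
Scan x ∈ F_11. For each x, list the y ∈ F_11 with f(x, y) ≡ 0 and those with g(x, y) ≡ 0 (mod 11); the common zeros in that column are the intersection.
  x = 0: f ≡ 0 at y ∈ {0}; g ≡ 0 at y ∈ ∅; common: ∅.
  x = 1: f ≡ 0 at y ∈ {10}; g ≡ 0 at y ∈ {0, 1, 2, 3, 4, 5, 6, 7, 8, 9, 10}; common: {10}.
  x = 2: f ≡ 0 at y ∈ {9}; g ≡ 0 at y ∈ ∅; common: ∅.
  x = 3: f ≡ 0 at y ∈ {8}; g ≡ 0 at y ∈ ∅; common: ∅.
  x = 4: f ≡ 0 at y ∈ {7}; g ≡ 0 at y ∈ ∅; common: ∅.
  x = 5: f ≡ 0 at y ∈ {6}; g ≡ 0 at y ∈ ∅; common: ∅.
  x = 6: f ≡ 0 at y ∈ {5}; g ≡ 0 at y ∈ ∅; common: ∅.
  x = 7: f ≡ 0 at y ∈ {4}; g ≡ 0 at y ∈ ∅; common: ∅.
  x = 8: f ≡ 0 at y ∈ {3}; g ≡ 0 at y ∈ ∅; common: ∅.
  x = 9: f ≡ 0 at y ∈ {2}; g ≡ 0 at y ∈ ∅; common: ∅.
  x = 10: f ≡ 0 at y ∈ {1}; g ≡ 0 at y ∈ ∅; common: ∅.
Collecting: common zeros = {(1, 10)}, so the count is 1.
Comparison with the Bézout bound: 1 ≤ 1 = deg(f)·deg(g), as expected for curves with no common component (the bound is attained).


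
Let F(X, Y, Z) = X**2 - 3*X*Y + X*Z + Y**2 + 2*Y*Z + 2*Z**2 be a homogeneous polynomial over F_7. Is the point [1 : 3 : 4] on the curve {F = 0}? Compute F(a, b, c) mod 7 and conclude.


F(1,3,4) ≡ 5 (mod 7); P is NOT on the curve.

Evaluate F(1, 3, 4) term-by-term (mod 7).
  X**2 ↦ 1·1·1·1 = 1
  -3*X*Y ↦ -3·1·3·1 = -9
  X*Z ↦ 1·1·1·4 = 4
  Y**2 ↦ 1·1·9·1 = 9
  2*Y*Z ↦ 2·1·3·4 = 24
  2*Z**2 ↦ 2·1·1·16 = 32
Sum: F(1, 3, 4) = (1) + (-9) + (4) + (9) + (24) + (32) = 61.
Reducing mod 7: 61 ≡ 5 (mod 7).
Since F(a, b, c) ≡ 5 ≠ 0 (mod 7), P does NOT lie on the curve.


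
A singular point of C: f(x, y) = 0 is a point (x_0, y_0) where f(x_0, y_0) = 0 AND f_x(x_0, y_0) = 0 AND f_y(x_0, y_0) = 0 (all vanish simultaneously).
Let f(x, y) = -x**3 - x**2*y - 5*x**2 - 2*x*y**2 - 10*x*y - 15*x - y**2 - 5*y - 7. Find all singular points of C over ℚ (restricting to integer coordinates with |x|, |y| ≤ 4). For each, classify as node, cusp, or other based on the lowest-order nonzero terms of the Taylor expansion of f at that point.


Singular points: {(-1, -2)}; classification: cusp.

Compute partial derivatives:
  f_x = -3*x**2 - 2*x*y - 10*x - 2*y**2 - 10*y - 15.
  f_y = -x**2 - 4*x*y - 10*x - 2*y - 5.
Scan x_0 ∈ {−4, ..., 4}. For each x_0, f_y(x_0, y) is a polynomial in y; find its integer roots y ∈ {−4, ..., 4}, then test f_x and f at those candidates.
  x = -4: f_y(-4, y) = 14*y + 19; no integer root y with |y| ≤ 4.
  x = -3: f_y(-3, y) = 10*y + 16; no integer root y with |y| ≤ 4.
  x = -2: f_y(-2, y) = 6*y + 11; no integer root y with |y| ≤ 4.
  x = -1: f_y(-1, y) = 2*y + 4; vanishes at y ∈ {-2}. (-1, -2): f_x = 0, f = 0 — SINGULAR.
  x = 0: f_y(0, y) = -2*y - 5; no integer root y with |y| ≤ 4.
  x = 1: f_y(1, y) = -6*y - 16; no integer root y with |y| ≤ 4.
  x = 2: f_y(2, y) = -10*y - 29; no integer root y with |y| ≤ 4.
  x = 3: f_y(3, y) = -14*y - 44; no integer root y with |y| ≤ 4.
  x = 4: f_y(4, y) = -18*y - 61; no integer root y with |y| ≤ 4.
Only singular point on the grid: (-1, -2).
Classify: substitute x = -1 + u, y = -2 + v and expand: f = -u**3 - u**2*v - 2*u*v**2 + v**2.
No constant or linear terms (consistent with a singular point). Quadratic part: v**2. Cubic part: -u**3 - u**2*v - 2*u*v**2.
The quadratic part v**2 is a perfect square, so there is a single (double) tangent line v = 0, i.e. y = -2. Restricting the cubic part to that line (v = 0) leaves -u**3 ≠ 0, so f is not divisible by v and the branch is v² ≈ u**3 to lowest order — this is a cusp.
Classification: cusp.


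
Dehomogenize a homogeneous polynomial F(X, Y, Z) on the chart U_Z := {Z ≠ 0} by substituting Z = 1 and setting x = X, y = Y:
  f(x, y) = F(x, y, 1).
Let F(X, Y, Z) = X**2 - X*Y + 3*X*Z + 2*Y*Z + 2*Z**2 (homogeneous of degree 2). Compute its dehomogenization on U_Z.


f(x, y) = x**2 - x*y + 3*x + 2*y + 2

On U_Z we set Z = 1. Each monomial c·X^i·Y^j·Z^k in F becomes c·x^i·y^j·1^k = c·x^i·y^j.
Substituting Z = 1: F(X, Y, 1) = x**2 - x*y + 3*x + 2*y + 2.
Note: deg(f) ≤ deg(F) = 2; strict inequality happens when F is divisible by Z (lost terms).


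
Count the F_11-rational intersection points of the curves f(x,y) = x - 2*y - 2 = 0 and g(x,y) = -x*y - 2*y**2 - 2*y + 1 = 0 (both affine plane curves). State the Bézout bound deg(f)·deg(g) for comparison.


Common zeros: ∅; count = 0; Bézout bound = 2.

deg(f) = 1, deg(g) = 2, so Bézout bound = 2.
Scan x ∈ F_11. For each x, list the y ∈ F_11 with f(x, y) ≡ 0 and those with g(x, y) ≡ 0 (mod 11); the common zeros in that column are the intersection.
  x = 0: f ≡ 0 at y ∈ {10}; g ≡ 0 at y ∈ {2, 8}; common: ∅.
  x = 1: f ≡ 0 at y ∈ {5}; g ≡ 0 at y ∈ ∅; common: ∅.
  x = 2: f ≡ 0 at y ∈ {0}; g ≡ 0 at y ∈ ∅; common: ∅.
  x = 3: f ≡ 0 at y ∈ {6}; g ≡ 0 at y ∈ {7}; common: ∅.
  x = 4: f ≡ 0 at y ∈ {1}; g ≡ 0 at y ∈ {4}; common: ∅.
  x = 5: f ≡ 0 at y ∈ {7}; g ≡ 0 at y ∈ ∅; common: ∅.
  x = 6: f ≡ 0 at y ∈ {2}; g ≡ 0 at y ∈ ∅; common: ∅.
  x = 7: f ≡ 0 at y ∈ {8}; g ≡ 0 at y ∈ {3, 9}; common: ∅.
  x = 8: f ≡ 0 at y ∈ {3}; g ≡ 0 at y ∈ {1, 5}; common: ∅.
  x = 9: f ≡ 0 at y ∈ {9}; g ≡ 0 at y ∈ ∅; common: ∅.
  x = 10: f ≡ 0 at y ∈ {4}; g ≡ 0 at y ∈ {6, 10}; common: ∅.
Collecting: common zeros = ∅, so the count is 0.
Comparison with the Bézout bound: 0 ≤ 2 = deg(f)·deg(g), as expected for curves with no common component (the affine F_11-count falls short of the bound because intersections may lie at infinity, over extension fields, or carry multiplicity).


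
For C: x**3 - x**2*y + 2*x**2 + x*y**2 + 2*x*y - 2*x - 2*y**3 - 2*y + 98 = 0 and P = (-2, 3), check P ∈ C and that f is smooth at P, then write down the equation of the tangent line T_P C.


Tangent line at P: 29*x - 76*y + 286 = 0.

Step 1: f(-2, 3) = 0, so P lies on C.
Step 2: partial derivatives
  f_x(x, y) = 3*x**2 - 2*x*y + 4*x + y**2 + 2*y - 2, f_y(x, y) = -x**2 + 2*x*y + 2*x - 6*y**2 - 2.
  f_x(P) = 29, f_y(P) = -76 (gradient nonzero, so P is smooth).
Step 3: tangent line at P: 29·(x − -2) + -76·(y − 3) = 0.
Expanding: 29*x - 76*y + 286 = 0.


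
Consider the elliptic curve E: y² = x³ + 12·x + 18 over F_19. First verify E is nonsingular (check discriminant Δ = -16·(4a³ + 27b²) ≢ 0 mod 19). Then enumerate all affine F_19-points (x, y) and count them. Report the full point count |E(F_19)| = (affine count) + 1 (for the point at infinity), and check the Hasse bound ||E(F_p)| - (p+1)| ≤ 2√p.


Affine points = {(3, 9), (3, 10), (4, 4), (4, 15), (9, 0), (10, 6), (10, 13), (12, 3), (12, 16), (14, 2), (14, 17), (15, 1), (15, 18), (17, 9), (17, 10), (18, 9), (18, 10)}; affine count = 17; |E(F_19)| = 18.

Discriminant check: Δ ∝ 4a³ + 27b² = 4·12³ + 27·18² = 4·1728 + 27·324 ≡ 4 (mod 19). Nonzero ⇒ E is nonsingular.
For each x ∈ F_19, compute rhs = x³ + 12·x + 18 mod 19, then count y ∈ F_19 with y² ≡ rhs.
  x = 0: rhs = 18, matching y values: none (0 points).
  x = 1: rhs = 12, matching y values: none (0 points).
  x = 2: rhs = 12, matching y values: none (0 points).
  x = 3: rhs = 5, matching y values: 9, 10 (2 points).
  x = 4: rhs = 16, matching y values: 4, 15 (2 points).
  x = 5: rhs = 13, matching y values: none (0 points).
  x = 6: rhs = 2, matching y values: none (0 points).
  x = 7: rhs = 8, matching y values: none (0 points).
  x = 8: rhs = 18, matching y values: none (0 points).
  x = 9: rhs = 0, matching y values: 0 (1 points).
  x = 10: rhs = 17, matching y values: 6, 13 (2 points).
  x = 11: rhs = 18, matching y values: none (0 points).
  x = 12: rhs = 9, matching y values: 3, 16 (2 points).
  x = 13: rhs = 15, matching y values: none (0 points).
  x = 14: rhs = 4, matching y values: 2, 17 (2 points).
  x = 15: rhs = 1, matching y values: 1, 18 (2 points).
  x = 16: rhs = 12, matching y values: none (0 points).
  x = 17: rhs = 5, matching y values: 9, 10 (2 points).
  x = 18: rhs = 5, matching y values: 9, 10 (2 points).
Total affine count: 17.
Full point count |E(F_19)| = 17 + 1 = 18.
Hasse bound: |18 − (19+1)| = |-2| = 2 ≤ 2√19 ≈ 8.7178 ✓.


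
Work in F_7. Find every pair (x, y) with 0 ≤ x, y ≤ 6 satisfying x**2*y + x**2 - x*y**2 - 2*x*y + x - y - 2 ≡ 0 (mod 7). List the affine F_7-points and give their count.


Affine F_7-points: {(0, 5), (1, 0), (1, 5), (4, 1), (4, 6), (5, 0)}; count = 6.

For each of the 49 pairs (x, y) ∈ F_7², evaluate f(x, y) mod 7. Record the zeros.
  x = 0: [0↦5, 1↦4, 2↦3, 3↦2, 4↦1, 5↦0, 6↦6]  zeros at y ∈ {5}
  x = 1: [0↦0, 1↦4, 2↦6, 3↦6, 4↦4, 5↦0, 6↦1]  zeros at y ∈ {0, 5}
  x = 2: [0↦4, 1↦1, 2↦1, 3↦4, 4↦3, 5↦5, 6↦3]  zeros at y ∈ ∅
  x = 3: [0↦3, 1↦2, 2↦2, 3↦3, 4↦5, 5↦1, 6↦5]  zeros at y ∈ ∅
  x = 4: [0↦4, 1↦0, 2↦2, 3↦3, 4↦3, 5↦2, 6↦0]  zeros at y ∈ {1, 6}
  x = 5: [0↦0, 1↦2, 2↦1, 3↦4, 4↦4, 5↦1, 6↦2]  zeros at y ∈ {0}
  x = 6: [0↦5, 1↦1, 2↦6, 3↦6, 4↦1, 5↦5, 6↦4]  zeros at y ∈ ∅
Collecting zeros: affine points = {(0, 5), (1, 0), (1, 5), (4, 1), (4, 6), (5, 0)}.
Total count |C(F_7)_aff| = 6.


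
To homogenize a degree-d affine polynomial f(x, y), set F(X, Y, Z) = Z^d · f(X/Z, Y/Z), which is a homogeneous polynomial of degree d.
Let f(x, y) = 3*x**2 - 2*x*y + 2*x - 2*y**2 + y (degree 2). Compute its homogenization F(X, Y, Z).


F(X, Y, Z) = 3*X**2 - 2*X*Y + 2*X*Z - 2*Y**2 + Y*Z

deg(f) = 2.
Substitute x = X/Z, y = Y/Z into f, then multiply by Z^2.
  monomial 3·x^2·y^0 ↦ 3·X^2·Y^0·Z^0.
  monomial -2·x^1·y^1 ↦ -2·X^1·Y^1·Z^0.
  monomial 2·x^1·y^0 ↦ 2·X^1·Y^0·Z^1.
  monomial -2·x^0·y^2 ↦ -2·X^0·Y^2·Z^0.
  monomial 1·x^0·y^1 ↦ 1·X^0·Y^1·Z^1.
Collecting: F(X, Y, Z) = 3*X**2 - 2*X*Y + 2*X*Z - 2*Y**2 + Y*Z.


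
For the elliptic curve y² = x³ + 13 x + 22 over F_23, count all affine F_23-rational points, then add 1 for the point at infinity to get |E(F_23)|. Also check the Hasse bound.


Affine points = {(1, 6), (1, 17), (4, 0), (10, 5), (10, 18), (11, 1), (11, 22), (14, 2), (14, 21), (15, 2), (15, 21), (16, 5), (16, 18), (17, 2), (17, 21), (18, 4), (18, 19), (20, 5), (20, 18), (22, 10), (22, 13)}; affine count = 21; |E(F_23)| = 22.

Discriminant check: Δ ∝ 4a³ + 27b² = 4·13³ + 27·22² = 4·2197 + 27·484 ≡ 6 (mod 23). Nonzero ⇒ E is nonsingular.
For each x ∈ F_23, compute rhs = x³ + 13·x + 22 mod 23, then count y ∈ F_23 with y² ≡ rhs.
  x = 0: rhs = 22, matching y values: none (0 points).
  x = 1: rhs = 13, matching y values: 6, 17 (2 points).
  x = 2: rhs = 10, matching y values: none (0 points).
  x = 3: rhs = 19, matching y values: none (0 points).
  x = 4: rhs = 0, matching y values: 0 (1 points).
  x = 5: rhs = 5, matching y values: none (0 points).
  x = 6: rhs = 17, matching y values: none (0 points).
  x = 7: rhs = 19, matching y values: none (0 points).
  x = 8: rhs = 17, matching y values: none (0 points).
  x = 9: rhs = 17, matching y values: none (0 points).
  x = 10: rhs = 2, matching y values: 5, 18 (2 points).
  x = 11: rhs = 1, matching y values: 1, 22 (2 points).
  x = 12: rhs = 20, matching y values: none (0 points).
  x = 13: rhs = 19, matching y values: none (0 points).
  x = 14: rhs = 4, matching y values: 2, 21 (2 points).
  x = 15: rhs = 4, matching y values: 2, 21 (2 points).
  x = 16: rhs = 2, matching y values: 5, 18 (2 points).
  x = 17: rhs = 4, matching y values: 2, 21 (2 points).
  x = 18: rhs = 16, matching y values: 4, 19 (2 points).
  x = 19: rhs = 21, matching y values: none (0 points).
  x = 20: rhs = 2, matching y values: 5, 18 (2 points).
  x = 21: rhs = 11, matching y values: none (0 points).
  x = 22: rhs = 8, matching y values: 10, 13 (2 points).
Total affine count: 21.
Full point count |E(F_23)| = 21 + 1 = 22.
Hasse bound: |22 − (23+1)| = |-2| = 2 ≤ 2√23 ≈ 9.5917 ✓.


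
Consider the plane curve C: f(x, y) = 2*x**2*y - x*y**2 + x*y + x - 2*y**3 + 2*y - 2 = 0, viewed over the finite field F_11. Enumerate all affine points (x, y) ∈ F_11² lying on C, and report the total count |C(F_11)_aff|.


Affine F_11-points: {(0, 5), (1, 2), (2, 0), (2, 2), (2, 8), (3, 3), (3, 5), (3, 7), (7, 3), (7, 7), (8, 9), (9, 8), (10, 9)}; count = 13.

For each of the 121 pairs (x, y) ∈ F_11², evaluate f(x, y) mod 11. Record the zeros.
  x = 0: [0↦9, 1↦9, 2↦8, 3↦5, 4↦10, 5↦0, 6↦7, 7↦8, 8↦2, 9↦10, 10↦9]  zeros at y ∈ {5}
  x = 1: [0↦10, 1↦1, 2↦0, 3↦6, 4↦7, 5↦2, 6↦1, 7↦3, 8↦7, 9↦1, 10↦6]  zeros at y ∈ {2}
  x = 2: [0↦0, 1↦8, 2↦0, 3↦8, 4↦9, 5↦2, 6↦8, 7↦4, 8↦0, 9↦6, 10↦10]  zeros at y ∈ {0, 2, 8}
  x = 3: [0↦1, 1↦8, 2↦8, 3↦0, 4↦5, 5↦0, 6↦6, 7↦0, 8↦3, 9↦3, 10↦10]  zeros at y ∈ {3, 5, 7}
  x = 4: [0↦2, 1↦1, 2↦2, 3↦4, 4↦6, 5↦7, 6↦6, 7↦2, 8↦5, 9↦3, 10↦6]  zeros at y ∈ ∅
  x = 5: [0↦3, 1↦9, 2↦4, 3↦9, 4↦1, 5↦1, 6↦8, 7↦10, 8↦6, 9↦6, 10↦9]  zeros at y ∈ ∅
  x = 6: [0↦4, 1↦10, 2↦3, 3↦4, 4↦1, 5↦4, 6↦1, 7↦2, 8↦6, 9↦1, 10↦8]  zeros at y ∈ ∅
  x = 7: [0↦5, 1↦4, 2↦10, 3↦0, 4↦6, 5↦5, 6↦7, 7↦0, 8↦5, 9↦10, 10↦3]  zeros at y ∈ {3, 7}
  x = 8: [0↦6, 1↦2, 2↦3, 3↦8, 4↦5, 5↦4, 6↦4, 7↦4, 8↦3, 9↦0, 10↦5]  zeros at y ∈ {9}
  x = 9: [0↦7, 1↦4, 2↦4, 3↦6, 4↦9, 5↦1, 6↦3, 7↦3, 8↦0, 9↦4, 10↦3]  zeros at y ∈ {8}
  x = 10: [0↦8, 1↦10, 2↦2, 3↦5, 4↦7, 5↦7, 6↦4, 7↦8, 8↦7, 9↦0, 10↦8]  zeros at y ∈ {9}
Collecting zeros: affine points = {(0, 5), (1, 2), (2, 0), (2, 2), (2, 8), (3, 3), (3, 5), (3, 7), (7, 3), (7, 7), (8, 9), (9, 8), (10, 9)}.
Total count |C(F_11)_aff| = 13.


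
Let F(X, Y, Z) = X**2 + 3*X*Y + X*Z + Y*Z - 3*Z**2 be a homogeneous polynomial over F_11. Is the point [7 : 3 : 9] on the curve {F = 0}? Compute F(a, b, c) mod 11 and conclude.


F(7,3,9) ≡ 3 (mod 11); P is NOT on the curve.

Evaluate F(7, 3, 9) term-by-term (mod 11).
  X**2 ↦ 1·49·1·1 = 49
  3*X*Y ↦ 3·7·3·1 = 63
  X*Z ↦ 1·7·1·9 = 63
  Y*Z ↦ 1·1·3·9 = 27
  -3*Z**2 ↦ -3·1·1·81 = -243
Sum: F(7, 3, 9) = (49) + (63) + (63) + (27) + (-243) = -41.
Reducing mod 11: -41 ≡ 3 (mod 11).
Since F(a, b, c) ≡ 3 ≠ 0 (mod 11), P does NOT lie on the curve.


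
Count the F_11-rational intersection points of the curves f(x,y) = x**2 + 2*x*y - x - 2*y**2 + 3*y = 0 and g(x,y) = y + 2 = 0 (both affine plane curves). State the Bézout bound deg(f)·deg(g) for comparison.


Common zeros: {(7, 9), (9, 9)}; count = 2; Bézout bound = 2.

deg(f) = 2, deg(g) = 1, so Bézout bound = 2.
Scan x ∈ F_11. For each x, list the y ∈ F_11 with f(x, y) ≡ 0 and those with g(x, y) ≡ 0 (mod 11); the common zeros in that column are the intersection.
  x = 0: f ≡ 0 at y ∈ {0, 7}; g ≡ 0 at y ∈ {9}; common: ∅.
  x = 1: f ≡ 0 at y ∈ {0, 8}; g ≡ 0 at y ∈ {9}; common: ∅.
  x = 2: f ≡ 0 at y ∈ ∅; g ≡ 0 at y ∈ {9}; common: ∅.
  x = 3: f ≡ 0 at y ∈ ∅; g ≡ 0 at y ∈ {9}; common: ∅.
  x = 4: f ≡ 0 at y ∈ ∅; g ≡ 0 at y ∈ {9}; common: ∅.
  x = 5: f ≡ 0 at y ∈ ∅; g ≡ 0 at y ∈ {9}; common: ∅.
  x = 6: f ≡ 0 at y ∈ {5, 8}; g ≡ 0 at y ∈ {9}; common: ∅.
  x = 7: f ≡ 0 at y ∈ {5, 9}; g ≡ 0 at y ∈ {9}; common: {9}.
  x = 8: f ≡ 0 at y ∈ ∅; g ≡ 0 at y ∈ {9}; common: ∅.
  x = 9: f ≡ 0 at y ∈ {7, 9}; g ≡ 0 at y ∈ {9}; common: {9}.
  x = 10: f ≡ 0 at y ∈ ∅; g ≡ 0 at y ∈ {9}; common: ∅.
Collecting: common zeros = {(7, 9), (9, 9)}, so the count is 2.
Comparison with the Bézout bound: 2 ≤ 2 = deg(f)·deg(g), as expected for curves with no common component (the bound is attained).


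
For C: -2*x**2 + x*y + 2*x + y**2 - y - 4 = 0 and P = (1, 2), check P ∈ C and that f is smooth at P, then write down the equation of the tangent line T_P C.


Tangent line at P: 4*y - 8 = 0.

Step 1: f(1, 2) = 0, so P lies on C.
Step 2: partial derivatives
  f_x(x, y) = -4*x + y + 2, f_y(x, y) = x + 2*y - 1.
  f_x(P) = 0, f_y(P) = 4 (gradient nonzero, so P is smooth).
Step 3: tangent line at P: 0·(x − 1) + 4·(y − 2) = 0.
Expanding: 4*y - 8 = 0.


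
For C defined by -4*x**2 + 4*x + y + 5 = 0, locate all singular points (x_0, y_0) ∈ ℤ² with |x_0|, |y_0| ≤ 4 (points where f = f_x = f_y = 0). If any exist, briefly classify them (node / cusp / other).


No singular points in the scanned grid; C is smooth there.

Compute partial derivatives:
  f_x = 4 - 8*x.
  f_y = 1.
f_y = 1 is a nonzero constant, so f_y never vanishes: no point (x, y) can satisfy f = f_x = f_y = 0. In particular no (x, y) ∈ {−4, ..., 4}² is singular; the curve is smooth.


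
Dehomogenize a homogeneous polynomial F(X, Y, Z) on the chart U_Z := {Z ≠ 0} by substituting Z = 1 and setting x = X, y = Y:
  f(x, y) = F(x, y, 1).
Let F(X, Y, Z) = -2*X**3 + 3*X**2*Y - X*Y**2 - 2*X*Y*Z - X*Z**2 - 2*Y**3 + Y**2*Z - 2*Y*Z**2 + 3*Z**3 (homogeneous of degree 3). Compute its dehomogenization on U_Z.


f(x, y) = -2*x**3 + 3*x**2*y - x*y**2 - 2*x*y - x - 2*y**3 + y**2 - 2*y + 3

On U_Z we set Z = 1. Each monomial c·X^i·Y^j·Z^k in F becomes c·x^i·y^j·1^k = c·x^i·y^j.
Substituting Z = 1: F(X, Y, 1) = -2*x**3 + 3*x**2*y - x*y**2 - 2*x*y - x - 2*y**3 + y**2 - 2*y + 3.
Note: deg(f) ≤ deg(F) = 3; strict inequality happens when F is divisible by Z (lost terms).


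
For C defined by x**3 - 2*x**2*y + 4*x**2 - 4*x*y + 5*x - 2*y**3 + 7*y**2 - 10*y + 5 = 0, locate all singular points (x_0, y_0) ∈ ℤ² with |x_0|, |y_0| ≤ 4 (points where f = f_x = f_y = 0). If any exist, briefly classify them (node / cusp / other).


Singular points: {(-1, 1)}; classification: node.

Compute partial derivatives:
  f_x = 3*x**2 - 4*x*y + 8*x - 4*y + 5.
  f_y = -2*x**2 - 4*x - 6*y**2 + 14*y - 10.
Scan x_0 ∈ {−4, ..., 4}. For each x_0, f_y(x_0, y) is a polynomial in y; find its integer roots y ∈ {−4, ..., 4}, then test f_x and f at those candidates.
  x = -4: f_y(-4, y) = -6*y**2 + 14*y - 26; no integer root y with |y| ≤ 4.
  x = -3: f_y(-3, y) = -6*y**2 + 14*y - 16; no integer root y with |y| ≤ 4.
  x = -2: f_y(-2, y) = -6*y**2 + 14*y - 10; no integer root y with |y| ≤ 4.
  x = -1: f_y(-1, y) = -6*y**2 + 14*y - 8; vanishes at y ∈ {1}. (-1, 1): f_x = 0, f = 0 — SINGULAR.
  x = 0: f_y(0, y) = -6*y**2 + 14*y - 10; no integer root y with |y| ≤ 4.
  x = 1: f_y(1, y) = -6*y**2 + 14*y - 16; no integer root y with |y| ≤ 4.
  x = 2: f_y(2, y) = -6*y**2 + 14*y - 26; no integer root y with |y| ≤ 4.
  x = 3: f_y(3, y) = -6*y**2 + 14*y - 40; no integer root y with |y| ≤ 4.
  x = 4: f_y(4, y) = -6*y**2 + 14*y - 58; no integer root y with |y| ≤ 4.
Only singular point on the grid: (-1, 1).
Classify: substitute x = -1 + u, y = 1 + v and expand: f = u**3 - 2*u**2*v - u**2 - 2*v**3 + v**2.
No constant or linear terms (consistent with a singular point). Quadratic part: -u**2 + v**2. Cubic part: u**3 - 2*u**2*v - 2*v**3.
The quadratic part v**2 - u**2 = (v − u)(v + u) splits into two distinct linear factors, so there are two distinct tangent lines y − 1 = ±(x − -1) — this is a node (ordinary double point).
Classification: node.


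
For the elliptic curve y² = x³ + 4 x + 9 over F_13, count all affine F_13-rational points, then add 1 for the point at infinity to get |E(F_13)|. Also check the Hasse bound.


Affine points = {(0, 3), (0, 10), (1, 1), (1, 12), (2, 5), (2, 8), (3, 3), (3, 10), (7, 4), (7, 9), (10, 3), (10, 10), (12, 2), (12, 11)}; affine count = 14; |E(F_13)| = 15.

Discriminant check: Δ ∝ 4a³ + 27b² = 4·4³ + 27·9² = 4·64 + 27·81 ≡ 12 (mod 13). Nonzero ⇒ E is nonsingular.
For each x ∈ F_13, compute rhs = x³ + 4·x + 9 mod 13, then count y ∈ F_13 with y² ≡ rhs.
  x = 0: rhs = 9, matching y values: 3, 10 (2 points).
  x = 1: rhs = 1, matching y values: 1, 12 (2 points).
  x = 2: rhs = 12, matching y values: 5, 8 (2 points).
  x = 3: rhs = 9, matching y values: 3, 10 (2 points).
  x = 4: rhs = 11, matching y values: none (0 points).
  x = 5: rhs = 11, matching y values: none (0 points).
  x = 6: rhs = 2, matching y values: none (0 points).
  x = 7: rhs = 3, matching y values: 4, 9 (2 points).
  x = 8: rhs = 7, matching y values: none (0 points).
  x = 9: rhs = 7, matching y values: none (0 points).
  x = 10: rhs = 9, matching y values: 3, 10 (2 points).
  x = 11: rhs = 6, matching y values: none (0 points).
  x = 12: rhs = 4, matching y values: 2, 11 (2 points).
Total affine count: 14.
Full point count |E(F_13)| = 14 + 1 = 15.
Hasse bound: |15 − (13+1)| = |1| = 1 ≤ 2√13 ≈ 7.2111 ✓.


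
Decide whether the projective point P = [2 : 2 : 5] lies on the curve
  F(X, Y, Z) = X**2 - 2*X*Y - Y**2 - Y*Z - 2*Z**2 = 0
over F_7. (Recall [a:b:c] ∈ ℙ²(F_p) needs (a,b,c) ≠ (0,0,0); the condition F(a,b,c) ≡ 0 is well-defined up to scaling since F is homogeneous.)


F(2,2,5) ≡ 2 (mod 7); P is NOT on the curve.

Evaluate F(2, 2, 5) term-by-term (mod 7).
  X**2 ↦ 1·4·1·1 = 4
  -2*X*Y ↦ -2·2·2·1 = -8
  -Y**2 ↦ -1·1·4·1 = -4
  -Y*Z ↦ -1·1·2·5 = -10
  -2*Z**2 ↦ -2·1·1·25 = -50
Sum: F(2, 2, 5) = (4) + (-8) + (-4) + (-10) + (-50) = -68.
Reducing mod 7: -68 ≡ 2 (mod 7).
Since F(a, b, c) ≡ 2 ≠ 0 (mod 7), P does NOT lie on the curve.


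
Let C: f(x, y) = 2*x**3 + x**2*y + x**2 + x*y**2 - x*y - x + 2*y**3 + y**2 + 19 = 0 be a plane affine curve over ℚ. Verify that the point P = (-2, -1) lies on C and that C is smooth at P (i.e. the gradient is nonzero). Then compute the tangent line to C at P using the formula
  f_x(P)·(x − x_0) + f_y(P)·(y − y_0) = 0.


Tangent line at P: 25*x + 14*y + 64 = 0.

Step 1: f(-2, -1) = 0, so P lies on C.
Step 2: partial derivatives
  f_x(x, y) = 6*x**2 + 2*x*y + 2*x + y**2 - y - 1, f_y(x, y) = x**2 + 2*x*y - x + 6*y**2 + 2*y.
  f_x(P) = 25, f_y(P) = 14 (gradient nonzero, so P is smooth).
Step 3: tangent line at P: 25·(x − -2) + 14·(y − -1) = 0.
Expanding: 25*x + 14*y + 64 = 0.


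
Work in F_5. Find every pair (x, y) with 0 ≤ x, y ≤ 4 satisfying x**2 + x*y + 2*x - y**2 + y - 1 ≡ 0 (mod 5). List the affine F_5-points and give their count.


Affine F_5-points: ∅; count = 0.

For each of the 25 pairs (x, y) ∈ F_5², evaluate f(x, y) mod 5. Record the zeros.
  x = 0: [0↦4, 1↦4, 2↦2, 3↦3, 4↦2]  zeros at y ∈ ∅
  x = 1: [0↦2, 1↦3, 2↦2, 3↦4, 4↦4]  zeros at y ∈ ∅
  x = 2: [0↦2, 1↦4, 2↦4, 3↦2, 4↦3]  zeros at y ∈ ∅
  x = 3: [0↦4, 1↦2, 2↦3, 3↦2, 4↦4]  zeros at y ∈ ∅
  x = 4: [0↦3, 1↦2, 2↦4, 3↦4, 4↦2]  zeros at y ∈ ∅
Collecting zeros: affine points = ∅.
Total count |C(F_5)_aff| = 0.


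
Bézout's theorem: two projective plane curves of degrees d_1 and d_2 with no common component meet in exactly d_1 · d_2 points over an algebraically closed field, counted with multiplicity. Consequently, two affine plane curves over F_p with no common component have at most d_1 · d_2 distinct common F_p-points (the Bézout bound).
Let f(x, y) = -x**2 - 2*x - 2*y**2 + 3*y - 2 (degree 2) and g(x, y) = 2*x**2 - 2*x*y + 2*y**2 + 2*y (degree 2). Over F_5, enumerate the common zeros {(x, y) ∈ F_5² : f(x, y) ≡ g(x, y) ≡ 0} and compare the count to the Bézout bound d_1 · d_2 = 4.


Common zeros: ∅; count = 0; Bézout bound = 4.

deg(f) = 2, deg(g) = 2, so Bézout bound = 4.
Scan x ∈ F_5. For each x, list the y ∈ F_5 with f(x, y) ≡ 0 and those with g(x, y) ≡ 0 (mod 5); the common zeros in that column are the intersection.
  x = 0: f ≡ 0 at y ∈ ∅; g ≡ 0 at y ∈ {0, 4}; common: ∅.
  x = 1: f ≡ 0 at y ∈ {0, 4}; g ≡ 0 at y ∈ {2, 3}; common: ∅.
  x = 2: f ≡ 0 at y ∈ {0, 4}; g ≡ 0 at y ∈ {3}; common: ∅.
  x = 3: f ≡ 0 at y ∈ ∅; g ≡ 0 at y ∈ ∅; common: ∅.
  x = 4: f ≡ 0 at y ∈ {1, 3}; g ≡ 0 at y ∈ {4}; common: ∅.
Collecting: common zeros = ∅, so the count is 0.
Comparison with the Bézout bound: 0 ≤ 4 = deg(f)·deg(g), as expected for curves with no common component (the affine F_5-count falls short of the bound because intersections may lie at infinity, over extension fields, or carry multiplicity).


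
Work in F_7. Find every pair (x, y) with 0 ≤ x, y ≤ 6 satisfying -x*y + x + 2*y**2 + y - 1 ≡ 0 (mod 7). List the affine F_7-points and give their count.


Affine F_7-points: {(0, 4), (0, 6), (1, 0), (2, 2), (3, 3), (3, 5)}; count = 6.

For each of the 49 pairs (x, y) ∈ F_7², evaluate f(x, y) mod 7. Record the zeros.
  x = 0: [0↦6, 1↦2, 2↦2, 3↦6, 4↦0, 5↦5, 6↦0]  zeros at y ∈ {4, 6}
  x = 1: [0↦0, 1↦2, 2↦1, 3↦4, 4↦4, 5↦1, 6↦2]  zeros at y ∈ {0}
  x = 2: [0↦1, 1↦2, 2↦0, 3↦2, 4↦1, 5↦4, 6↦4]  zeros at y ∈ {2}
  x = 3: [0↦2, 1↦2, 2↦6, 3↦0, 4↦5, 5↦0, 6↦6]  zeros at y ∈ {3, 5}
  x = 4: [0↦3, 1↦2, 2↦5, 3↦5, 4↦2, 5↦3, 6↦1]  zeros at y ∈ ∅
  x = 5: [0↦4, 1↦2, 2↦4, 3↦3, 4↦6, 5↦6, 6↦3]  zeros at y ∈ ∅
  x = 6: [0↦5, 1↦2, 2↦3, 3↦1, 4↦3, 5↦2, 6↦5]  zeros at y ∈ ∅
Collecting zeros: affine points = {(0, 4), (0, 6), (1, 0), (2, 2), (3, 3), (3, 5)}.
Total count |C(F_7)_aff| = 6.


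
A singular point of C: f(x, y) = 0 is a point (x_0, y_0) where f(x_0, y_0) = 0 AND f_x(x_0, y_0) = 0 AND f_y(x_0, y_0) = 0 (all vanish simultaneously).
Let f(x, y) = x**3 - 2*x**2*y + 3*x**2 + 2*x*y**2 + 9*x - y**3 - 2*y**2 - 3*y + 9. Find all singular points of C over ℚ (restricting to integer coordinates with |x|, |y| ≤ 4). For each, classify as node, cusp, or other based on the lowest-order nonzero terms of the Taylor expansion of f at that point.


Singular points: {(-3, -3)}; classification: cusp.

Compute partial derivatives:
  f_x = 3*x**2 - 4*x*y + 6*x + 2*y**2 + 9.
  f_y = -2*x**2 + 4*x*y - 3*y**2 - 4*y - 3.
Scan x_0 ∈ {−4, ..., 4}. For each x_0, f_y(x_0, y) is a polynomial in y; find its integer roots y ∈ {−4, ..., 4}, then test f_x and f at those candidates.
  x = -4: f_y(-4, y) = -3*y**2 - 20*y - 35; no integer root y with |y| ≤ 4.
  x = -3: f_y(-3, y) = -3*y**2 - 16*y - 21; vanishes at y ∈ {-3}. (-3, -3): f_x = 0, f = 0 — SINGULAR.
  x = -2: f_y(-2, y) = -3*y**2 - 12*y - 11; no integer root y with |y| ≤ 4.
  x = -1: f_y(-1, y) = -3*y**2 - 8*y - 5; vanishes at y ∈ {-1}. (-1, -1): f_x = 4 ≠ 0.
  x = 0: f_y(0, y) = -3*y**2 - 4*y - 3; no integer root y with |y| ≤ 4.
  x = 1: f_y(1, y) = -3*y**2 - 5; no integer root y with |y| ≤ 4.
  x = 2: f_y(2, y) = -3*y**2 + 4*y - 11; no integer root y with |y| ≤ 4.
  x = 3: f_y(3, y) = -3*y**2 + 8*y - 21; no integer root y with |y| ≤ 4.
  x = 4: f_y(4, y) = -3*y**2 + 12*y - 35; no integer root y with |y| ≤ 4.
Only singular point on the grid: (-3, -3).
Classify: substitute x = -3 + u, y = -3 + v and expand: f = u**3 - 2*u**2*v + 2*u*v**2 - v**3 + v**2.
No constant or linear terms (consistent with a singular point). Quadratic part: v**2. Cubic part: u**3 - 2*u**2*v + 2*u*v**2 - v**3.
The quadratic part v**2 is a perfect square, so there is a single (double) tangent line v = 0, i.e. y = -3. Restricting the cubic part to that line (v = 0) leaves u**3 ≠ 0, so f is not divisible by v and the branch is v² ≈ -u**3 to lowest order — this is a cusp.
Classification: cusp.
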